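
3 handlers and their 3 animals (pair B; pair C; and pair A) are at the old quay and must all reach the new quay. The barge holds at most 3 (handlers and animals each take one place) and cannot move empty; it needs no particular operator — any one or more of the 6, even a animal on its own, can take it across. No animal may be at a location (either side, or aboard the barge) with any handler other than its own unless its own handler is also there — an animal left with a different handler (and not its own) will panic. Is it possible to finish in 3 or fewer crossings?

Counting alone: each trip to the new quay takes at most 3 across and each return brings at least 1 back, so after t trips out (and t−1 returns) at most 3t − (t−1) of the 6 are across; that first reaches 6 at t = 3, so at least 5 crossings are needed.
Since 3 < 5, 3 crossings cannot be enough. (The shortest complete plan in fact takes 5:)
1. animal B and handler B cross → the new quay.
2. handler B crosses ← the old quay.
3. handler A, handler B, and handler C cross → the new quay.
4. animal B crosses ← the old quay.
5. animal A, animal B, and animal C cross → the new quay.

No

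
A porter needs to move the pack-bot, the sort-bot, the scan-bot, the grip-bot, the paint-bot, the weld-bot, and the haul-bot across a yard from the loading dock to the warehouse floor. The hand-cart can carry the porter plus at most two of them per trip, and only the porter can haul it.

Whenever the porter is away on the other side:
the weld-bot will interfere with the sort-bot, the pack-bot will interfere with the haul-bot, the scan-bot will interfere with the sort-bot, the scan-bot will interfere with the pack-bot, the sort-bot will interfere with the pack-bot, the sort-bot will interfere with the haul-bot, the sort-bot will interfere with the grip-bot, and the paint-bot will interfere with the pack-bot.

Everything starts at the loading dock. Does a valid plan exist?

1. Porter goes to the warehouse floor with the pack-bot and the sort-bot.  [the loading dock: the grip-bot, the haul-bot, the paint-bot, the scan-bot, the weld-bot | the warehouse floor: the pack-bot, the sort-bot]
2. Porter goes back to the loading dock with the pack-bot.  [the loading dock: the grip-bot, the haul-bot, the pack-bot, the paint-bot, the scan-bot, the weld-bot | the warehouse floor: the sort-bot]
3. Porter goes to the warehouse floor with the grip-bot and the pack-bot.  [the loading dock: the haul-bot, the paint-bot, the scan-bot, the weld-bot | the warehouse floor: the grip-bot, the pack-bot, the sort-bot]
4. Porter goes back to the loading dock with the sort-bot.  [the loading dock: the haul-bot, the paint-bot, the scan-bot, the sort-bot, the weld-bot | the warehouse floor: the grip-bot, the pack-bot]
5. Porter goes to the warehouse floor with the sort-bot and the weld-bot.  [the loading dock: the haul-bot, the paint-bot, the scan-bot | the warehouse floor: the grip-bot, the pack-bot, the sort-bot, the weld-bot]
6. Porter goes back to the loading dock with the sort-bot.  [the loading dock: the haul-bot, the paint-bot, the scan-bot, the sort-bot | the warehouse floor: the grip-bot, the pack-bot, the weld-bot]
7. Porter goes to the warehouse floor with the haul-bot and the scan-bot.  [the loading dock: the paint-bot, the sort-bot | the warehouse floor: the grip-bot, the haul-bot, the pack-bot, the scan-bot, the weld-bot]
8. Porter goes back to the loading dock with the pack-bot.  [the loading dock: the pack-bot, the paint-bot, the sort-bot | the warehouse floor: the grip-bot, the haul-bot, the scan-bot, the weld-bot]
9. Porter goes to the warehouse floor with the pack-bot and the paint-bot.  [the loading dock: the sort-bot | the warehouse floor: the grip-bot, the haul-bot, the pack-bot, the paint-bot, the scan-bot, the weld-bot]
10. Porter goes back to the loading dock with the pack-bot.  [the loading dock: the pack-bot, the sort-bot | the warehouse floor: the grip-bot, the haul-bot, the paint-bot, the scan-bot, the weld-bot]
11. Porter goes to the warehouse floor with the pack-bot and the sort-bot.  [the loading dock: — | the warehouse floor: the grip-bot, the haul-bot, the pack-bot, the paint-bot, the scan-bot, the sort-bot, the weld-bot]

Yes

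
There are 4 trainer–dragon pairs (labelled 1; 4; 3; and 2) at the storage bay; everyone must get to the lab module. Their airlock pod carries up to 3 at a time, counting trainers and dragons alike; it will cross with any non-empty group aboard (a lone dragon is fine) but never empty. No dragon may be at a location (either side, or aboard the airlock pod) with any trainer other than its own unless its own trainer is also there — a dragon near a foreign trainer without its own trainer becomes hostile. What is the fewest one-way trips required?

9

Counting alone: each trip to the lab module takes at most 3 across and each return brings at least 1 back, so after t trips out (and t−1 returns) at most 3t − (t−1) of the 8 are across; that first reaches 8 at t = 4, so at least 7 crossings are needed.
The safety rule pushes this higher. Following every safe sequence of crossings, the most of the 8 that can be at the lab module as the airlock pod arrives there on crossing 7 is 7 — never all 8.
So no plan with fewer than 9 crossings exists, and this one achieves 9:
1. dragon 1 and trainer 1 cross → the lab module.
2. trainer 1 crosses ← the storage bay.
3. dragon 4, trainer 1, and trainer 4 cross → the lab module.
4. dragon 1 and trainer 1 cross ← the storage bay.
5. trainer 1, trainer 2, and trainer 3 cross → the lab module.
6. dragon 4 crosses ← the storage bay.
7. dragon 1 and dragon 4 cross → the lab module.
8. dragon 1 crosses ← the storage bay.
9. dragon 1, dragon 2, and dragon 3 cross → the lab module.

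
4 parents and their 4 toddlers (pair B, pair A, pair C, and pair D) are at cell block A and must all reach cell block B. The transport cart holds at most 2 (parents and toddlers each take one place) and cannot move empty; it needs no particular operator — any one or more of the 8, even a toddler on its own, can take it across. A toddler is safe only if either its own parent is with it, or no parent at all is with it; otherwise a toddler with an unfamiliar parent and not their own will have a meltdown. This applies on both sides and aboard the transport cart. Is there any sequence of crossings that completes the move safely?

Following every safe sequence of crossings from the start, the most of the 8 that can be at cell block B as the transport cart arrives there on crossings 1, 3, 5 is 2, 3, 4 respectively; the best ever achieved is 4 of 8.
From crossing 7 on, no configuration arises that was not already reachable earlier: only 44 distinct safe configurations (who is on which side, and where the transport cart is) can ever be reached, none of them has everyone across, and every continuation just revisits them. So no valid plan exists.

No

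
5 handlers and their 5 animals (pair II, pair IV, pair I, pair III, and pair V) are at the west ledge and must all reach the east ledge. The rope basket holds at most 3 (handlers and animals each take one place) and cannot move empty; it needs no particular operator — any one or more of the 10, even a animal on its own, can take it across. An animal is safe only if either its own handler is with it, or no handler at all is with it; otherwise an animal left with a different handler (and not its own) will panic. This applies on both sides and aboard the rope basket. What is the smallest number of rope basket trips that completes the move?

Counting alone: each trip to the east ledge takes at most 3 across and each return brings at least 1 back, so after t trips out (and t−1 returns) at most 3t − (t−1) of the 10 are across; that first reaches 10 at t = 5, so at least 9 crossings are needed.
The safety rule pushes this higher. Following every safe sequence of crossings, the most of the 10 that can be at the east ledge as the rope basket arrives there on crossing 9 is 9 — never all 10.
So no plan with fewer than 11 crossings exists, and this one achieves 11:
1. animal II and handler II cross → the east ledge.
2. handler II crosses ← the west ledge.
3. animal I, animal III, and animal IV cross → the east ledge.
4. animal II crosses ← the west ledge.
5. handler I, handler III, and handler IV cross → the east ledge.
6. animal IV and handler IV cross ← the west ledge.
7. handler II, handler IV, and handler V cross → the east ledge.
8. animal I crosses ← the west ledge.
9. animal II and animal IV cross → the east ledge.
10. animal II crosses ← the west ledge.
11. animal I, animal II, and animal V cross → the east ledge.

11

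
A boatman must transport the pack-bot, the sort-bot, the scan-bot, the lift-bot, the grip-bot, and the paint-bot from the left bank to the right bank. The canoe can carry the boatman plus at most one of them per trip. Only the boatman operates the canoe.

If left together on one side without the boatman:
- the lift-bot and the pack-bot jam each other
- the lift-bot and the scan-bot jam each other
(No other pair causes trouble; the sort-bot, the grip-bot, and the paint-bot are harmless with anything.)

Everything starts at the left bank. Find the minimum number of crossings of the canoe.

13

Counting alone: the boatman can take at most 1 across per trip to the right bank, so moving all 6 needs at least 6 loaded trips out, with a return between consecutive ones — at least 11 crossings.
The safety rule pushes this higher. Following every safe sequence of crossings, the most of the 6 that can be at the right bank as the canoe arrives there on crossing 11 is 5 — never all 6.
So no plan with fewer than 13 crossings exists, and this one achieves 13:
1. Boatman goes to the right bank with the lift-bot.  [the left bank: the grip-bot, the pack-bot, the paint-bot, the scan-bot, the sort-bot | the right bank: the lift-bot]
2. Boatman goes back to the left bank alone.  [the left bank: the grip-bot, the pack-bot, the paint-bot, the scan-bot, the sort-bot | the right bank: the lift-bot]
3. Boatman goes to the right bank with the pack-bot.  [the left bank: the grip-bot, the paint-bot, the scan-bot, the sort-bot | the right bank: the lift-bot, the pack-bot]
4. Boatman goes back to the left bank with the lift-bot.  [the left bank: the grip-bot, the lift-bot, the paint-bot, the scan-bot, the sort-bot | the right bank: the pack-bot]
5. Boatman goes to the right bank with the scan-bot.  [the left bank: the grip-bot, the lift-bot, the paint-bot, the sort-bot | the right bank: the pack-bot, the scan-bot]
6. Boatman goes back to the left bank alone.  [the left bank: the grip-bot, the lift-bot, the paint-bot, the sort-bot | the right bank: the pack-bot, the scan-bot]
7. Boatman goes to the right bank with the sort-bot.  [the left bank: the grip-bot, the lift-bot, the paint-bot | the right bank: the pack-bot, the scan-bot, the sort-bot]
8. Boatman goes back to the left bank alone.  [the left bank: the grip-bot, the lift-bot, the paint-bot | the right bank: the pack-bot, the scan-bot, the sort-bot]
9. Boatman goes to the right bank with the grip-bot.  [the left bank: the lift-bot, the paint-bot | the right bank: the grip-bot, the pack-bot, the scan-bot, the sort-bot]
10. Boatman goes back to the left bank alone.  [the left bank: the lift-bot, the paint-bot | the right bank: the grip-bot, the pack-bot, the scan-bot, the sort-bot]
11. Boatman goes to the right bank with the paint-bot.  [the left bank: the lift-bot | the right bank: the grip-bot, the pack-bot, the paint-bot, the scan-bot, the sort-bot]
12. Boatman goes back to the left bank alone.  [the left bank: the lift-bot | the right bank: the grip-bot, the pack-bot, the paint-bot, the scan-bot, the sort-bot]
13. Boatman goes to the right bank with the lift-bot.  [the left bank: — | the right bank: the grip-bot, the lift-bot, the pack-bot, the paint-bot, the scan-bot, the sort-bot]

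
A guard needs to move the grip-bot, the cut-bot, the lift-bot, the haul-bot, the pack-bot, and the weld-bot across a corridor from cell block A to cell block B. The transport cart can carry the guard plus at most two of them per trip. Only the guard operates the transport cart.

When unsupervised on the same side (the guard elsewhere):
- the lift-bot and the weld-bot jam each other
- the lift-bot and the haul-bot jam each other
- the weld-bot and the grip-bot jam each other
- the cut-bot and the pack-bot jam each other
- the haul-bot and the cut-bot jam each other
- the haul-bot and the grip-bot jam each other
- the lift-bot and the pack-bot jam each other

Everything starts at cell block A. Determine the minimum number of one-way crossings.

Whatever the first load, the items left behind include a forbidden pair without the guard. No opening move is safe, so no plan exists.

impossible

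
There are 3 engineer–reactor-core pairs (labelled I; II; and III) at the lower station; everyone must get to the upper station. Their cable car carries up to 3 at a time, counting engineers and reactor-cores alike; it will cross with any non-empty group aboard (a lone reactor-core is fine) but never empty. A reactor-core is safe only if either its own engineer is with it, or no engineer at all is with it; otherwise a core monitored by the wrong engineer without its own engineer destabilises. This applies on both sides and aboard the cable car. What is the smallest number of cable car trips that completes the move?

Counting alone: each trip to the upper station takes at most 3 across and each return brings at least 1 back, so after t trips out (and t−1 returns) at most 3t − (t−1) of the 6 are across; that first reaches 6 at t = 3, so at least 5 crossings are needed.
The plan below uses exactly 5 crossings, so it is optimal:
1. engineer I and reactor-core I cross → the upper station.
2. engineer I crosses ← the lower station.
3. engineer I, engineer II, and engineer III cross → the upper station.
4. reactor-core I crosses ← the lower station.
5. reactor-core I, reactor-core II, and reactor-core III cross → the upper station.

5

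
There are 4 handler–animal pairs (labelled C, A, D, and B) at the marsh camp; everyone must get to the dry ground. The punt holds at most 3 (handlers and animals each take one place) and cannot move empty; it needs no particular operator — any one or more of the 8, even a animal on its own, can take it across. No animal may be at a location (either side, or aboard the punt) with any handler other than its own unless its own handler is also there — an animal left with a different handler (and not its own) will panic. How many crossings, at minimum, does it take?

9

Counting alone: each trip to the dry ground takes at most 3 across and each return brings at least 1 back, so after t trips out (and t−1 returns) at most 3t − (t−1) of the 8 are across; that first reaches 8 at t = 4, so at least 7 crossings are needed.
The safety rule pushes this higher. Following every safe sequence of crossings, the most of the 8 that can be at the dry ground as the punt arrives there on crossing 7 is 7 — never all 8.
So no plan with fewer than 9 crossings exists, and this one achieves 9:
1. animal C and handler C cross → the dry ground.
2. handler C crosses ← the marsh camp.
3. animal A, handler A, and handler C cross → the dry ground.
4. animal C and handler C cross ← the marsh camp.
5. handler B, handler C, and handler D cross → the dry ground.
6. animal A crosses ← the marsh camp.
7. animal A and animal C cross → the dry ground.
8. animal C crosses ← the marsh camp.
9. animal B, animal C, and animal D cross → the dry ground.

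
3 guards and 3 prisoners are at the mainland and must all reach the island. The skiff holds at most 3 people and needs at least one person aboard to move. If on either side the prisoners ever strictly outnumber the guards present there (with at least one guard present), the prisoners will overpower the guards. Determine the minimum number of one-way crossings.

Counting alone: each trip to the island takes at most 3 across and each return brings at least 1 back, so after t trips out (and t−1 returns) at most 3t − (t−1) of the 6 are across; that first reaches 6 at t = 3, so at least 5 crossings are needed.
The plan below uses exactly 5 crossings, so it is optimal:
1. 2 prisoners → the island.  (the mainland: 3G 1P; the island: 0G 2P)
2. 1 prisoner ← the mainland.  (the mainland: 3G 2P; the island: 0G 1P)
3. 3 guards → the island.  (the mainland: 0G 2P; the island: 3G 1P)
4. 1 prisoner ← the mainland.  (the mainland: 0G 3P; the island: 3G 0P)
5. 3 prisoners → the island.  (the mainland: 0G 0P; the island: 3G 3P)

5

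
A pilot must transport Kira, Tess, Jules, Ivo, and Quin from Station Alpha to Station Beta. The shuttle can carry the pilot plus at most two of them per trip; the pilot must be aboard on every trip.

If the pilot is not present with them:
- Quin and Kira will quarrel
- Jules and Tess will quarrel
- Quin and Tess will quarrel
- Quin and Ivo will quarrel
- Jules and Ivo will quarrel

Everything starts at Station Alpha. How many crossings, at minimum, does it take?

Counting alone: the pilot can take at most 2 across per trip to Station Beta, so moving all 5 needs at least 3 loaded trips out, with a return between consecutive ones — at least 5 crossings.
The safety rule pushes this higher. Following every safe sequence of crossings, the most of the 5 that can be at Station Beta as the shuttle arrives there on crossing 5 is 4 — never all 5.
So no plan with fewer than 7 crossings exists, and this one achieves 7:
1. Pilot goes to Station Beta with Jules and Quin.  [Station Alpha: Ivo, Kira, Tess | Station Beta: Jules, Quin]
2. Pilot goes back to Station Alpha alone.  [Station Alpha: Ivo, Kira, Tess | Station Beta: Jules, Quin]
3. Pilot goes to Station Beta with Kira.  [Station Alpha: Ivo, Tess | Station Beta: Jules, Kira, Quin]
4. Pilot goes back to Station Alpha with Quin.  [Station Alpha: Ivo, Quin, Tess | Station Beta: Jules, Kira]
5. Pilot goes to Station Beta with Ivo and Tess.  [Station Alpha: Quin | Station Beta: Ivo, Jules, Kira, Tess]
6. Pilot goes back to Station Alpha with Jules.  [Station Alpha: Jules, Quin | Station Beta: Ivo, Kira, Tess]
7. Pilot goes to Station Beta with Jules and Quin.  [Station Alpha: — | Station Beta: Ivo, Jules, Kira, Quin, Tess]

7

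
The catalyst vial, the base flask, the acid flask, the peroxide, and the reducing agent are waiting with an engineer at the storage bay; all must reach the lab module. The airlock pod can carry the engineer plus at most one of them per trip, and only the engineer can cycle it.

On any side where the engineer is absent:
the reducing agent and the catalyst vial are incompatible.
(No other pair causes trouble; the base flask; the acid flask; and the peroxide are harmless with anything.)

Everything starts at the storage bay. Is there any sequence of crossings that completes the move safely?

1. Engineer goes to the lab module with the catalyst vial.  [the storage bay: the acid flask, the base flask, the peroxide, the reducing agent | the lab module: the catalyst vial]
2. Engineer goes back to the storage bay alone.  [the storage bay: the acid flask, the base flask, the peroxide, the reducing agent | the lab module: the catalyst vial]
3. Engineer goes to the lab module with the base flask.  [the storage bay: the acid flask, the peroxide, the reducing agent | the lab module: the base flask, the catalyst vial]
4. Engineer goes back to the storage bay alone.  [the storage bay: the acid flask, the peroxide, the reducing agent | the lab module: the base flask, the catalyst vial]
5. Engineer goes to the lab module with the acid flask.  [the storage bay: the peroxide, the reducing agent | the lab module: the acid flask, the base flask, the catalyst vial]
6. Engineer goes back to the storage bay alone.  [the storage bay: the peroxide, the reducing agent | the lab module: the acid flask, the base flask, the catalyst vial]
7. Engineer goes to the lab module with the peroxide.  [the storage bay: the reducing agent | the lab module: the acid flask, the base flask, the catalyst vial, the peroxide]
8. Engineer goes back to the storage bay alone.  [the storage bay: the reducing agent | the lab module: the acid flask, the base flask, the catalyst vial, the peroxide]
9. Engineer goes to the lab module with the reducing agent.  [the storage bay: — | the lab module: the acid flask, the base flask, the catalyst vial, the peroxide, the reducing agent]

Yes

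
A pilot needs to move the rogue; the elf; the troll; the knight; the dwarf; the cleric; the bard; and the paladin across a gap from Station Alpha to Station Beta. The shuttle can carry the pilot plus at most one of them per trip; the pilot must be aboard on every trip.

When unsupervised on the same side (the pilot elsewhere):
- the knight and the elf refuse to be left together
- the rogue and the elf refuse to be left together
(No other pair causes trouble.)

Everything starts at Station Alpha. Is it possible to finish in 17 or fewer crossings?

Yes

Yes — this plan uses 17 crossings (≤ 17):
1. Pilot goes to Station Beta with the elf.  [Station Alpha: the bard, the cleric, the dwarf, the knight, the paladin, the rogue, the troll | Station Beta: the elf]
2. Pilot goes back to Station Alpha alone.  [Station Alpha: the bard, the cleric, the dwarf, the knight, the paladin, the rogue, the troll | Station Beta: the elf]
3. Pilot goes to Station Beta with the rogue.  [Station Alpha: the bard, the cleric, the dwarf, the knight, the paladin, the troll | Station Beta: the elf, the rogue]
4. Pilot goes back to Station Alpha with the elf.  [Station Alpha: the bard, the cleric, the dwarf, the elf, the knight, the paladin, the troll | Station Beta: the rogue]
5. Pilot goes to Station Beta with the knight.  [Station Alpha: the bard, the cleric, the dwarf, the elf, the paladin, the troll | Station Beta: the knight, the rogue]
6. Pilot goes back to Station Alpha alone.  [Station Alpha: the bard, the cleric, the dwarf, the elf, the paladin, the troll | Station Beta: the knight, the rogue]
7. Pilot goes to Station Beta with the troll.  [Station Alpha: the bard, the cleric, the dwarf, the elf, the paladin | Station Beta: the knight, the rogue, the troll]
8. Pilot goes back to Station Alpha alone.  [Station Alpha: the bard, the cleric, the dwarf, the elf, the paladin | Station Beta: the knight, the rogue, the troll]
9. Pilot goes to Station Beta with the dwarf.  [Station Alpha: the bard, the cleric, the elf, the paladin | Station Beta: the dwarf, the knight, the rogue, the troll]
10. Pilot goes back to Station Alpha alone.  [Station Alpha: the bard, the cleric, the elf, the paladin | Station Beta: the dwarf, the knight, the rogue, the troll]
11. Pilot goes to Station Beta with the cleric.  [Station Alpha: the bard, the elf, the paladin | Station Beta: the cleric, the dwarf, the knight, the rogue, the troll]
12. Pilot goes back to Station Alpha alone.  [Station Alpha: the bard, the elf, the paladin | Station Beta: the cleric, the dwarf, the knight, the rogue, the troll]
13. Pilot goes to Station Beta with the bard.  [Station Alpha: the elf, the paladin | Station Beta: the bard, the cleric, the dwarf, the knight, the rogue, the troll]
14. Pilot goes back to Station Alpha alone.  [Station Alpha: the elf, the paladin | Station Beta: the bard, the cleric, the dwarf, the knight, the rogue, the troll]
15. Pilot goes to Station Beta with the paladin.  [Station Alpha: the elf | Station Beta: the bard, the cleric, the dwarf, the knight, the paladin, the rogue, the troll]
16. Pilot goes back to Station Alpha alone.  [Station Alpha: the elf | Station Beta: the bard, the cleric, the dwarf, the knight, the paladin, the rogue, the troll]
17. Pilot goes to Station Beta with the elf.  [Station Alpha: — | Station Beta: the bard, the cleric, the dwarf, the elf, the knight, the paladin, the rogue, the troll]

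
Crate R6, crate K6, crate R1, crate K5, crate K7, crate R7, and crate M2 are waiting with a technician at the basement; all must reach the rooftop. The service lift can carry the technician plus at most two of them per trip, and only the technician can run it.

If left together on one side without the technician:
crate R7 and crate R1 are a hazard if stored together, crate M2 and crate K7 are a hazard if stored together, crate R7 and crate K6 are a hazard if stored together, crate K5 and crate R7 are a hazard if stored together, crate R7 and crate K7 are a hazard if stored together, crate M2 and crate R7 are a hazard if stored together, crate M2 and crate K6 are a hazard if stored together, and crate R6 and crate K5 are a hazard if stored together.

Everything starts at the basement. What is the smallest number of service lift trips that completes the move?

Whatever the first load, the items left behind include a forbidden pair without the technician. No opening move is safe, so no plan exists.

impossible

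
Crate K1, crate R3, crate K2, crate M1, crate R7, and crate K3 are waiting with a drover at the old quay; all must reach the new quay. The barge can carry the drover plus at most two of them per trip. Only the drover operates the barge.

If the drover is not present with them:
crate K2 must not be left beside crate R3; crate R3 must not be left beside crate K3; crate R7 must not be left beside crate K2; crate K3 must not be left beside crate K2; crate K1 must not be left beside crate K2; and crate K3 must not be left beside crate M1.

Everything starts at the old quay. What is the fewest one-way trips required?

9

Counting alone: the drover can take at most 2 across per trip to the new quay, so moving all 6 needs at least 3 loaded trips out, with a return between consecutive ones — at least 5 crossings.
The safety rule pushes this higher. Following every safe sequence of crossings, the most of the 6 that can be at the new quay as the barge arrives there on crossings 5, 7 is 4, 5 respectively — never all 6.
So no plan with fewer than 9 crossings exists, and this one achieves 9:
1. Drover goes to the new quay with crate K2 and crate K3.
2. Drover goes back to the old quay with crate K2.
3. Drover goes to the new quay with crate K1 and crate K2.
4. Drover goes back to the old quay with crate K2.
5. Drover goes to the new quay with crate R3 and crate R7.
6. Drover goes back to the old quay with crate R3.
7. Drover goes to the new quay with crate M1 and crate R3.
8. Drover goes back to the old quay with crate K3.
9. Drover goes to the new quay with crate K2 and crate K3.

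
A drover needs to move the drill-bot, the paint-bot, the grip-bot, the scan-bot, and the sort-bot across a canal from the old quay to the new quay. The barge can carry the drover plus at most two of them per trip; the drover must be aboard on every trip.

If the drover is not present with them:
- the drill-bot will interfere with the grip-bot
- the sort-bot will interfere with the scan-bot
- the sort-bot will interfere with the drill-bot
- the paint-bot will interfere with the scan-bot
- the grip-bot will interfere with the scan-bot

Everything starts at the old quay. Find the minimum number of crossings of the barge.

7

Counting alone: the drover can take at most 2 across per trip to the new quay, so moving all 5 needs at least 3 loaded trips out, with a return between consecutive ones — at least 5 crossings.
The safety rule pushes this higher. Following every safe sequence of crossings, the most of the 5 that can be at the new quay as the barge arrives there on crossing 5 is 4 — never all 5.
So no plan with fewer than 7 crossings exists, and this one achieves 7:
1. Drover goes to the new quay with the drill-bot and the scan-bot.
2. Drover goes back to the old quay alone.
3. Drover goes to the new quay with the paint-bot.
4. Drover goes back to the old quay with the scan-bot.
5. Drover goes to the new quay with the grip-bot and the sort-bot.
6. Drover goes back to the old quay with the drill-bot.
7. Drover goes to the new quay with the drill-bot and the scan-bot.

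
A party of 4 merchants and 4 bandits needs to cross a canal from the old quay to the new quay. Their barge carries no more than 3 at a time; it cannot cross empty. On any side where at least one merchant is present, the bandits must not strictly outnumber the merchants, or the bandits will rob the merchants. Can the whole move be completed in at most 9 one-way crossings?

Yes

Yes — this plan uses 9 crossings (≤ 9):
1. 2 bandits → the new quay.  (the old quay: 4M 2B; the new quay: 0M 2B)
2. 1 bandit ← the old quay.  (the old quay: 4M 3B; the new quay: 0M 1B)
3. 3 bandits → the new quay.  (the old quay: 4M 0B; the new quay: 0M 4B)
4. 1 bandit ← the old quay.  (the old quay: 4M 1B; the new quay: 0M 3B)
5. 3 merchants → the new quay.  (the old quay: 1M 1B; the new quay: 3M 3B)
6. 1 merchant and 1 bandit ← the old quay.  (the old quay: 2M 2B; the new quay: 2M 2B)
7. 2 merchants → the new quay.  (the old quay: 0M 2B; the new quay: 4M 2B)
8. 1 bandit ← the old quay.  (the old quay: 0M 3B; the new quay: 4M 1B)
9. 3 bandits → the new quay.  (the old quay: 0M 0B; the new quay: 4M 4B)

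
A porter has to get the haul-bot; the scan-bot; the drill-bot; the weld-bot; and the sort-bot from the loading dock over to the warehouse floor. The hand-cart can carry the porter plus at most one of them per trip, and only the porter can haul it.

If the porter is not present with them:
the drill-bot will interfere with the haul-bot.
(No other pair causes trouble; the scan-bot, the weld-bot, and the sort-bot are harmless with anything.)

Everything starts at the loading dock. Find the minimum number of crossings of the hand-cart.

Counting alone: the porter can take at most 1 across per trip to the warehouse floor, so moving all 5 needs at least 5 loaded trips out, with a return between consecutive ones — at least 9 crossings.
The plan below uses exactly 9 crossings, so it is optimal:
1. Porter goes to the warehouse floor with the haul-bot.
2. Porter goes back to the loading dock alone.
3. Porter goes to the warehouse floor with the scan-bot.
4. Porter goes back to the loading dock alone.
5. Porter goes to the warehouse floor with the weld-bot.
6. Porter goes back to the loading dock alone.
7. Porter goes to the warehouse floor with the sort-bot.
8. Porter goes back to the loading dock alone.
9. Porter goes to the warehouse floor with the drill-bot.

9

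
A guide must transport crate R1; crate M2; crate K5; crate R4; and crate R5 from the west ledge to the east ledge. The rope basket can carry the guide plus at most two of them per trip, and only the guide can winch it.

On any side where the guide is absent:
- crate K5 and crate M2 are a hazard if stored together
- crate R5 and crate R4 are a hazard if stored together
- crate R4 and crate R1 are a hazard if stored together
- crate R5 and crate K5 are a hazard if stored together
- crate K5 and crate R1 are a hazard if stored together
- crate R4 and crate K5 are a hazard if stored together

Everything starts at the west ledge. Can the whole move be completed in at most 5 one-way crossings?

No

Counting alone: the guide can take at most 2 across per trip to the east ledge, so moving all 5 needs at least 3 loaded trips out, with a return between consecutive ones — at least 5 crossings.
The safety rule pushes this higher. Following every safe sequence of crossings, the most of the 5 that can be at the east ledge as the rope basket arrives there on crossing 5 is 4 — never all 5.
So the move cannot be finished within 5 crossings. (The shortest complete plan takes 7:)
1. Guide goes to the east ledge with crate K5 and crate R4.
2. Guide goes back to the west ledge with crate K5.
3. Guide goes to the east ledge with crate K5 and crate M2.
4. Guide goes back to the west ledge with crate K5.
5. Guide goes to the east ledge with crate R1 and crate R5.
6. Guide goes back to the west ledge with crate R4.
7. Guide goes to the east ledge with crate K5 and crate R4.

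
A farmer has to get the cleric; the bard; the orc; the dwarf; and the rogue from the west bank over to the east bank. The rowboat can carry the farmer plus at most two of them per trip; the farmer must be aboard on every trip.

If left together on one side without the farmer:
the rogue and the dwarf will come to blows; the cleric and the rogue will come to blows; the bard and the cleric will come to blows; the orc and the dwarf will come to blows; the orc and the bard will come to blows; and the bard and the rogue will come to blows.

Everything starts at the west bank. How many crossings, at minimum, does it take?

Whatever the first load, the items left behind include a forbidden pair without the farmer. No opening move is safe, so no plan exists.

impossible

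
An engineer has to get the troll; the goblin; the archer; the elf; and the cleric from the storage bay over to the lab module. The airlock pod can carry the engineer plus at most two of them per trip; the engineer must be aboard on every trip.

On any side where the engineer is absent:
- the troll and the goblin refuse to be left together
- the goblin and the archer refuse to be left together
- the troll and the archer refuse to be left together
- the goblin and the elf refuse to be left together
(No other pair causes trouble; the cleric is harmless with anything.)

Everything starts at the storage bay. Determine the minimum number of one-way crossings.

7

Counting alone: the engineer can take at most 2 across per trip to the lab module, so moving all 5 needs at least 3 loaded trips out, with a return between consecutive ones — at least 5 crossings.
The safety rule pushes this higher. Following every safe sequence of crossings, the most of the 5 that can be at the lab module as the airlock pod arrives there on crossing 5 is 4 — never all 5.
So no plan with fewer than 7 crossings exists, and this one achieves 7:
1. Engineer goes to the lab module with the goblin and the troll.  [the storage bay: the archer, the cleric, the elf | the lab module: the goblin, the troll]
2. Engineer goes back to the storage bay with the troll.  [the storage bay: the archer, the cleric, the elf, the troll | the lab module: the goblin]
3. Engineer goes to the lab module with the elf and the troll.  [the storage bay: the archer, the cleric | the lab module: the elf, the goblin, the troll]
4. Engineer goes back to the storage bay with the goblin.  [the storage bay: the archer, the cleric, the goblin | the lab module: the elf, the troll]
5. Engineer goes to the lab module with the cleric and the goblin.  [the storage bay: the archer | the lab module: the cleric, the elf, the goblin, the troll]
6. Engineer goes back to the storage bay with the goblin.  [the storage bay: the archer, the goblin | the lab module: the cleric, the elf, the troll]
7. Engineer goes to the lab module with the archer and the goblin.  [the storage bay: — | the lab module: the archer, the cleric, the elf, the goblin, the troll]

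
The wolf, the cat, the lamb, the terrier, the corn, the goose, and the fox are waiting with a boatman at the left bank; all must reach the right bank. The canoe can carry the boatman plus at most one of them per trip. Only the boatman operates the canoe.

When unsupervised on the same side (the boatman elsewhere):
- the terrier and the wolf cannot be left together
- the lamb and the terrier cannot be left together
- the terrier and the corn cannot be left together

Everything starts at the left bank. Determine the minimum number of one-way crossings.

impossible

Following every safe sequence of crossings from the start, the most of the 7 that can be at the right bank as the canoe arrives there on crossings 1, 3, 5, 7, 9 is 1, 2, 3, 4, 5 respectively; the best ever achieved is 5 of 7.
From crossing 11 on, no configuration arises that was not already reachable earlier: only 72 distinct safe configurations (who is on which side, and where the canoe is) can ever be reached, none of them has everyone across, and every continuation just revisits them. So no valid plan exists.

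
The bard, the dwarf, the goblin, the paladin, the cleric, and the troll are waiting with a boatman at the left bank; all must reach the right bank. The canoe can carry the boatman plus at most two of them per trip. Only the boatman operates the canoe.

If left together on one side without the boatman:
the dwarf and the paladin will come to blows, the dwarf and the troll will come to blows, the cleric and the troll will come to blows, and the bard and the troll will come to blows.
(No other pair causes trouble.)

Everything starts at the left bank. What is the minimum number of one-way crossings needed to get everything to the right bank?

7

Counting alone: the boatman can take at most 2 across per trip to the right bank, so moving all 6 needs at least 3 loaded trips out, with a return between consecutive ones — at least 5 crossings.
The safety rule pushes this higher. Following every safe sequence of crossings, the most of the 6 that can be at the right bank as the canoe arrives there on crossing 5 is 5 — never all 6.
So no plan with fewer than 7 crossings exists, and this one achieves 7:
1. Boatman goes to the right bank with the dwarf and the troll.  [the left bank: the bard, the cleric, the goblin, the paladin | the right bank: the dwarf, the troll]
2. Boatman goes back to the left bank with the dwarf.  [the left bank: the bard, the cleric, the dwarf, the goblin, the paladin | the right bank: the troll]
3. Boatman goes to the right bank with the bard and the dwarf.  [the left bank: the cleric, the goblin, the paladin | the right bank: the bard, the dwarf, the troll]
4. Boatman goes back to the left bank with the troll.  [the left bank: the cleric, the goblin, the paladin, the troll | the right bank: the bard, the dwarf]
5. Boatman goes to the right bank with the cleric and the goblin.  [the left bank: the paladin, the troll | the right bank: the bard, the cleric, the dwarf, the goblin]
6. Boatman goes back to the left bank alone.  [the left bank: the paladin, the troll | the right bank: the bard, the cleric, the dwarf, the goblin]
7. Boatman goes to the right bank with the paladin and the troll.  [the left bank: — | the right bank: the bard, the cleric, the dwarf, the goblin, the paladin, the troll]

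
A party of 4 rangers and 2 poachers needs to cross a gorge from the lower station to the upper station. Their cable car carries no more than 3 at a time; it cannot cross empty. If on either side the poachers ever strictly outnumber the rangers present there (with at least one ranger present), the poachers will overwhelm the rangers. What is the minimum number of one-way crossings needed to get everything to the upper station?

Counting alone: each trip to the upper station takes at most 3 across and each return brings at least 1 back, so after t trips out (and t−1 returns) at most 3t − (t−1) of the 6 are across; that first reaches 6 at t = 3, so at least 5 crossings are needed.
The plan below uses exactly 5 crossings, so it is optimal:
1. 2 poachers → the upper station.  (the lower station: 4R 0P; the upper station: 0R 2P)
2. 1 poacher ← the lower station.  (the lower station: 4R 1P; the upper station: 0R 1P)
3. 2 rangers and 1 poacher → the upper station.  (the lower station: 2R 0P; the upper station: 2R 2P)
4. 1 poacher ← the lower station.  (the lower station: 2R 1P; the upper station: 2R 1P)
5. 2 rangers and 1 poacher → the upper station.  (the lower station: 0R 0P; the upper station: 4R 2P)

5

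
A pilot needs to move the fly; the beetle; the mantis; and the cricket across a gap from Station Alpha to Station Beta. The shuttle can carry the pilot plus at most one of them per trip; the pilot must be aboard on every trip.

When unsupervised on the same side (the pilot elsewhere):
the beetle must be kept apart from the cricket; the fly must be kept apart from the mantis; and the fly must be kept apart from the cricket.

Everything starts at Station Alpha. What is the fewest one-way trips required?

impossible

Whatever the first load, the items left behind include a forbidden pair without the pilot. No opening move is safe, so no plan exists.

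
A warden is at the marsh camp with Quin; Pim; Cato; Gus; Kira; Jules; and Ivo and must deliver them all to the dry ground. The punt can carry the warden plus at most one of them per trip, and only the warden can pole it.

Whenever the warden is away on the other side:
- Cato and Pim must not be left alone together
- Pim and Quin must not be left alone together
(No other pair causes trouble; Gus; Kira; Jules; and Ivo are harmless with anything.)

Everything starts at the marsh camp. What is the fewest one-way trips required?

Counting alone: the warden can take at most 1 across per trip to the dry ground, so moving all 7 needs at least 7 loaded trips out, with a return between consecutive ones — at least 13 crossings.
The safety rule pushes this higher. Following every safe sequence of crossings, the most of the 7 that can be at the dry ground as the punt arrives there on crossing 13 is 6 — never all 7.
So no plan with fewer than 15 crossings exists, and this one achieves 15:
1. Warden goes to the dry ground with Pim.  [the marsh camp: Cato, Gus, Ivo, Jules, Kira, Quin | the dry ground: Pim]
2. Warden goes back to the marsh camp alone.  [the marsh camp: Cato, Gus, Ivo, Jules, Kira, Quin | the dry ground: Pim]
3. Warden goes to the dry ground with Quin.  [the marsh camp: Cato, Gus, Ivo, Jules, Kira | the dry ground: Pim, Quin]
4. Warden goes back to the marsh camp with Pim.  [the marsh camp: Cato, Gus, Ivo, Jules, Kira, Pim | the dry ground: Quin]
5. Warden goes to the dry ground with Cato.  [the marsh camp: Gus, Ivo, Jules, Kira, Pim | the dry ground: Cato, Quin]
6. Warden goes back to the marsh camp alone.  [the marsh camp: Gus, Ivo, Jules, Kira, Pim | the dry ground: Cato, Quin]
7. Warden goes to the dry ground with Gus.  [the marsh camp: Ivo, Jules, Kira, Pim | the dry ground: Cato, Gus, Quin]
8. Warden goes back to the marsh camp alone.  [the marsh camp: Ivo, Jules, Kira, Pim | the dry ground: Cato, Gus, Quin]
9. Warden goes to the dry ground with Kira.  [the marsh camp: Ivo, Jules, Pim | the dry ground: Cato, Gus, Kira, Quin]
10. Warden goes back to the marsh camp alone.  [the marsh camp: Ivo, Jules, Pim | the dry ground: Cato, Gus, Kira, Quin]
11. Warden goes to the dry ground with Jules.  [the marsh camp: Ivo, Pim | the dry ground: Cato, Gus, Jules, Kira, Quin]
12. Warden goes back to the marsh camp alone.  [the marsh camp: Ivo, Pim | the dry ground: Cato, Gus, Jules, Kira, Quin]
13. Warden goes to the dry ground with Ivo.  [the marsh camp: Pim | the dry ground: Cato, Gus, Ivo, Jules, Kira, Quin]
14. Warden goes back to the marsh camp alone.  [the marsh camp: Pim | the dry ground: Cato, Gus, Ivo, Jules, Kira, Quin]
15. Warden goes to the dry ground with Pim.  [the marsh camp: — | the dry ground: Cato, Gus, Ivo, Jules, Kira, Pim, Quin]

15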